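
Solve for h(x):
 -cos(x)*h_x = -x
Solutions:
 h(x) = C1 + Integral(x/cos(x), x)


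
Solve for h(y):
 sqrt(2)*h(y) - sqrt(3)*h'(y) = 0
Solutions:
 h(y) = C1*exp(sqrt(6)*y/3)


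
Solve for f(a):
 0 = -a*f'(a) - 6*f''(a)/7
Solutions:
 f(a) = C1 + C2*erf(sqrt(21)*a/6)


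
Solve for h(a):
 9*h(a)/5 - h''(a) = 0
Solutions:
 h(a) = C1*exp(-3*sqrt(5)*a/5) + C2*exp(3*sqrt(5)*a/5)


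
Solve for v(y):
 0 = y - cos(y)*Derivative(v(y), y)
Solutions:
 v(y) = C1 + Integral(y/cos(y), y)


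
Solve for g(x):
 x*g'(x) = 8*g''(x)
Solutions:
 g(x) = C1 + C2*erfi(x/4)


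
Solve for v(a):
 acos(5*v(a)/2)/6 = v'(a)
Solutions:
 Integral(1/acos(5*_y/2), (_y, v(a))) = C1 + a/6


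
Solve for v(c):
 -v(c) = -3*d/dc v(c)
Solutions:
 v(c) = C1*exp(c/3)


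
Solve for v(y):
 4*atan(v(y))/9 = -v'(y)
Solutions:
 Integral(1/atan(_y), (_y, v(y))) = C1 - 4*y/9


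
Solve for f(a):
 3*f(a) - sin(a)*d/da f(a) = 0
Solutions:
 f(a) = C1*(cos(a) - 1)^(3/2)/(cos(a) + 1)^(3/2)


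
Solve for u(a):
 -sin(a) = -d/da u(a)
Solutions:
 u(a) = C1 - cos(a)


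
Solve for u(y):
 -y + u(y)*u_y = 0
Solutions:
 u(y) = -sqrt(C1 + y^2)
 u(y) = sqrt(C1 + y^2)


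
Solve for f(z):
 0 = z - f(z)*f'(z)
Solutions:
 f(z) = -sqrt(C1 + z^2)
 f(z) = sqrt(C1 + z^2)


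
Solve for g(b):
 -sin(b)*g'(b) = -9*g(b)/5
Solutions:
 g(b) = C1*(cos(b) - 1)^(9/10)/(cos(b) + 1)^(9/10)


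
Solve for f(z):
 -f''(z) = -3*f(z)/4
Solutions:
 f(z) = C1*exp(-sqrt(3)*z/2) + C2*exp(sqrt(3)*z/2)


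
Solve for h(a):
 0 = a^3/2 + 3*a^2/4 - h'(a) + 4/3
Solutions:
 h(a) = C1 + a^4/8 + a^3/4 + 4*a/3


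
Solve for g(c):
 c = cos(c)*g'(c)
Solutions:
 g(c) = C1 + Integral(c/cos(c), c)


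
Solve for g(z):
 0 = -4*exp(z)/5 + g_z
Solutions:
 g(z) = C1 + 4*exp(z)/5


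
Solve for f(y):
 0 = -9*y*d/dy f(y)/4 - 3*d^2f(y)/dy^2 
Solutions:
 f(y) = C1 + C2*erf(sqrt(6)*y/4)


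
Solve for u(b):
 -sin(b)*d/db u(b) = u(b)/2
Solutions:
 u(b) = C1*(cos(b) + 1)^(1/4)/(cos(b) - 1)^(1/4)


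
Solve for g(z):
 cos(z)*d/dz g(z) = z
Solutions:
 g(z) = C1 + Integral(z/cos(z), z)


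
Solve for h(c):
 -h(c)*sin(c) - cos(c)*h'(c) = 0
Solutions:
 h(c) = C1*cos(c)


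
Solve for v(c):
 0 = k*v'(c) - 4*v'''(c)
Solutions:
 v(c) = C1 + C2*exp(-c*sqrt(k)/2) + C3*exp(c*sqrt(k)/2)


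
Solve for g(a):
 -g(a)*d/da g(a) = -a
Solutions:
 g(a) = -sqrt(C1 + a^2)
 g(a) = sqrt(C1 + a^2)


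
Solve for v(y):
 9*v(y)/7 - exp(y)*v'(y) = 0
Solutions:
 v(y) = C1*exp(-9*exp(-y)/7)


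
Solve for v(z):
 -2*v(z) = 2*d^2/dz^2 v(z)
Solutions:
 v(z) = C1*sin(z) + C2*cos(z)


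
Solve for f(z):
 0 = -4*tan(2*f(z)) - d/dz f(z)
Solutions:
 f(z) = -asin(C1*exp(-8*z))/2 + pi/2
 f(z) = asin(C1*exp(-8*z))/2


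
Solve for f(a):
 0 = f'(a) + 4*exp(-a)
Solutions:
 f(a) = C1 + 4*exp(-a)


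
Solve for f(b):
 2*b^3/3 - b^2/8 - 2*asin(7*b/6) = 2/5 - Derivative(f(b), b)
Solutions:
 f(b) = C1 - b^4/6 + b^3/24 + 2*b*asin(7*b/6) + 2*b/5 + 2*sqrt(36 - 49*b^2)/7


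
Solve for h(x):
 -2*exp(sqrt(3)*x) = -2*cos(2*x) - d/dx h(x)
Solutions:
 h(x) = C1 + 2*sqrt(3)*exp(sqrt(3)*x)/3 - sin(2*x)


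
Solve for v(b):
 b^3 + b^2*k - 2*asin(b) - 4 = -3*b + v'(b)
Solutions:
 v(b) = C1 + b^4/4 + b^3*k/3 + 3*b^2/2 - 2*b*asin(b) - 4*b - 2*sqrt(1 - b^2)


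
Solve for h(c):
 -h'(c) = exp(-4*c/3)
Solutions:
 h(c) = C1 + 3*exp(-4*c/3)/4


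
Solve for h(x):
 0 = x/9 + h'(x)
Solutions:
 h(x) = C1 - x^2/18


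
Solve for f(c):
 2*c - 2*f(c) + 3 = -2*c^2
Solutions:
 f(c) = c^2 + c + 3/2


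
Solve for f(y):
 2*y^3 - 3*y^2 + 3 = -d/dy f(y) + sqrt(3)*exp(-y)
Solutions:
 f(y) = C1 - y^4/2 + y^3 - 3*y - sqrt(3)*exp(-y)


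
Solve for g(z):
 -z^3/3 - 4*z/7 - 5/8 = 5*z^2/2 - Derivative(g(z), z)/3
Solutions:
 g(z) = C1 + z^4/4 + 5*z^3/2 + 6*z^2/7 + 15*z/8


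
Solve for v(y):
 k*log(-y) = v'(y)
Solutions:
 v(y) = C1 + k*y*log(-y) - k*y


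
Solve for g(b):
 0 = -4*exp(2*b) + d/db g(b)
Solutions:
 g(b) = C1 + 2*exp(2*b)


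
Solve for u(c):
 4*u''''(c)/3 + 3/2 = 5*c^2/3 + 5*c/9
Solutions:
 u(c) = C1 + C2*c + C3*c^2 + C4*c^3 + c^6/288 + c^5/288 - 3*c^4/64


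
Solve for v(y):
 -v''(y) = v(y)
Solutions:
 v(y) = C1*sin(y) + C2*cos(y)


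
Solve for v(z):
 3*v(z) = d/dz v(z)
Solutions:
 v(z) = C1*exp(3*z)


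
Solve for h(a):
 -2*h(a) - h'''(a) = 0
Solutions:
 h(a) = C3*exp(-2^(1/3)*a) + (C1*sin(2^(1/3)*sqrt(3)*a/2) + C2*cos(2^(1/3)*sqrt(3)*a/2))*exp(2^(1/3)*a/2)


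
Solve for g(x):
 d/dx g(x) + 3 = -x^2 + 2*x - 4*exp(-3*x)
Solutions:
 g(x) = C1 - x^3/3 + x^2 - 3*x + 4*exp(-3*x)/3


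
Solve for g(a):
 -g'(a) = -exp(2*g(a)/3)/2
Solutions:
 g(a) = 3*log(-sqrt(-1/(C1 + a))) + 3*log(3)/2
 g(a) = 3*log(-1/(C1 + a))/2 + 3*log(3)/2


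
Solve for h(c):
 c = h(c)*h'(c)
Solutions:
 h(c) = -sqrt(C1 + c^2)
 h(c) = sqrt(C1 + c^2)


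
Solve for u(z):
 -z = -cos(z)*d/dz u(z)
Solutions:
 u(z) = C1 + Integral(z/cos(z), z)


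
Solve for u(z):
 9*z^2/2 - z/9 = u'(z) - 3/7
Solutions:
 u(z) = C1 + 3*z^3/2 - z^2/18 + 3*z/7


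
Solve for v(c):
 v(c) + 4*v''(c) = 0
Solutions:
 v(c) = C1*sin(c/2) + C2*cos(c/2)


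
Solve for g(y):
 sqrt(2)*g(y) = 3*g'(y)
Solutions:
 g(y) = C1*exp(sqrt(2)*y/3)


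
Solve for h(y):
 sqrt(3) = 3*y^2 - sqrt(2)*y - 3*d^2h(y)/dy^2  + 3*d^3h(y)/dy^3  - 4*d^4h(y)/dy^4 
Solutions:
 h(y) = C1 + C2*y + y^4/12 + y^3*(6 - sqrt(2))/18 + y^2*(-2 - sqrt(3) - sqrt(2))/6 + (C3*sin(sqrt(39)*y/8) + C4*cos(sqrt(39)*y/8))*exp(3*y/8)


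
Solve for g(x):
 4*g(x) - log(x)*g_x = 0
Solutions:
 g(x) = C1*exp(4*li(x))


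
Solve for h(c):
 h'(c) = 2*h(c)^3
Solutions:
 h(c) = -sqrt(2)*sqrt(-1/(C1 + 2*c))/2
 h(c) = sqrt(2)*sqrt(-1/(C1 + 2*c))/2


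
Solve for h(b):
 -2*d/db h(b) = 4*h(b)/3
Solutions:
 h(b) = C1*exp(-2*b/3)


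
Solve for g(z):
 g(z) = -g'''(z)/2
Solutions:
 g(z) = C3*exp(-2^(1/3)*z) + (C1*sin(2^(1/3)*sqrt(3)*z/2) + C2*cos(2^(1/3)*sqrt(3)*z/2))*exp(2^(1/3)*z/2)


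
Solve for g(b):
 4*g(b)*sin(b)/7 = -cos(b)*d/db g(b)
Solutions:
 g(b) = C1*cos(b)^(4/7)


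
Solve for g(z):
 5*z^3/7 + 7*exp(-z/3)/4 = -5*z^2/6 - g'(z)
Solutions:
 g(z) = C1 - 5*z^4/28 - 5*z^3/18 + 21*exp(-z/3)/4


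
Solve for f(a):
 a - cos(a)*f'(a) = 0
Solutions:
 f(a) = C1 + Integral(a/cos(a), a)


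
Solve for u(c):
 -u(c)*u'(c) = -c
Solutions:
 u(c) = -sqrt(C1 + c^2)
 u(c) = sqrt(C1 + c^2)


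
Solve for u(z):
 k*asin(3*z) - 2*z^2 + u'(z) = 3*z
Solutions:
 u(z) = C1 - k*(z*asin(3*z) + sqrt(1 - 9*z^2)/3) + 2*z^3/3 + 3*z^2/2


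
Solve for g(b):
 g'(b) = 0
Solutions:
 g(b) = C1


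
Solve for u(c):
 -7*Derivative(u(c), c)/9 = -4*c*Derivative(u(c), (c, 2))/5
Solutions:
 u(c) = C1 + C2*c^(71/36)


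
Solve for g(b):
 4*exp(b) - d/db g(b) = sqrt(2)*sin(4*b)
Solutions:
 g(b) = C1 + 4*exp(b) + sqrt(2)*cos(4*b)/4


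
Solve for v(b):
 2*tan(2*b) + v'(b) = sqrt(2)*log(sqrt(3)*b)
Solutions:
 v(b) = C1 + sqrt(2)*b*(log(b) - 1) + sqrt(2)*b*log(3)/2 + log(cos(2*b))


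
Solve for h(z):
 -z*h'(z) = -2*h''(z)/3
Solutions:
 h(z) = C1 + C2*erfi(sqrt(3)*z/2)


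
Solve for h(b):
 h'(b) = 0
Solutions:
 h(b) = C1


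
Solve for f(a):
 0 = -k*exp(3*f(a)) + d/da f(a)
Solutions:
 f(a) = log(-1/(C1 + 3*a*k))/3
 f(a) = log((-1/(C1 + a*k))^(1/3)*(-3^(2/3) - 3*3^(1/6)*I)/6)
 f(a) = log((-1/(C1 + a*k))^(1/3)*(-3^(2/3) + 3*3^(1/6)*I)/6)


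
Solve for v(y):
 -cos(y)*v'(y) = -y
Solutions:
 v(y) = C1 + Integral(y/cos(y), y)


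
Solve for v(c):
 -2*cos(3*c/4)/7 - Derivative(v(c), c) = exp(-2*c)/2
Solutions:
 v(c) = C1 - 8*sin(3*c/4)/21 + exp(-2*c)/4


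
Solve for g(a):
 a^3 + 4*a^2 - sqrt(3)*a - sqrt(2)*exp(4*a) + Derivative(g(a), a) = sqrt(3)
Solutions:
 g(a) = C1 - a^4/4 - 4*a^3/3 + sqrt(3)*a^2/2 + sqrt(3)*a + sqrt(2)*exp(4*a)/4


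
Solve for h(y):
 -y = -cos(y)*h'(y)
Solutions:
 h(y) = C1 + Integral(y/cos(y), y)


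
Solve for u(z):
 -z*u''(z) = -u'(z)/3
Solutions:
 u(z) = C1 + C2*z^(4/3)


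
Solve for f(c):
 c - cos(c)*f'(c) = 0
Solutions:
 f(c) = C1 + Integral(c/cos(c), c)


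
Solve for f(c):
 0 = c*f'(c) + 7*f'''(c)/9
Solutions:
 f(c) = C1 + Integral(C2*airyai(-21^(2/3)*c/7) + C3*airybi(-21^(2/3)*c/7), c)


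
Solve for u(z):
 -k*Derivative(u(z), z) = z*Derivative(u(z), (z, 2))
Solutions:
 u(z) = C1 + z^(1 - re(k))*(C2*sin(log(z)*Abs(im(k))) + C3*cos(log(z)*im(k)))


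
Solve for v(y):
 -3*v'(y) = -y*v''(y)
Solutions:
 v(y) = C1 + C2*y^4


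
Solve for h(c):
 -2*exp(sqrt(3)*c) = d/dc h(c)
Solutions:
 h(c) = C1 - 2*sqrt(3)*exp(sqrt(3)*c)/3


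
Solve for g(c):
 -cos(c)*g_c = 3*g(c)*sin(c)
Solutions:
 g(c) = C1*cos(c)^3


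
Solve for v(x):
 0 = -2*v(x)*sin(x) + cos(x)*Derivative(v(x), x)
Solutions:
 v(x) = C1/cos(x)^2


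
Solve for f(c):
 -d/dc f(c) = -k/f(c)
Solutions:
 f(c) = -sqrt(C1 + 2*c*k)
 f(c) = sqrt(C1 + 2*c*k)


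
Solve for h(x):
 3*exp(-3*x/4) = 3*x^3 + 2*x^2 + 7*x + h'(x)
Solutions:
 h(x) = C1 - 3*x^4/4 - 2*x^3/3 - 7*x^2/2 - 4*exp(-3*x/4)


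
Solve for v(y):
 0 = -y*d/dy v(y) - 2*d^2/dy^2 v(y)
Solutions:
 v(y) = C1 + C2*erf(y/2)


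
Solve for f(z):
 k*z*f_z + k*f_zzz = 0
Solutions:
 f(z) = C1 + Integral(C2*airyai(-z) + C3*airybi(-z), z)


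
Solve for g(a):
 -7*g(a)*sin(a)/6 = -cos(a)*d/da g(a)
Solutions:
 g(a) = C1/cos(a)^(7/6)


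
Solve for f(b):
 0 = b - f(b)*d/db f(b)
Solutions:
 f(b) = -sqrt(C1 + b^2)
 f(b) = sqrt(C1 + b^2)


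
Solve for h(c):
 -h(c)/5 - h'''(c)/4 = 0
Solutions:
 h(c) = C3*exp(-10^(2/3)*c/5) + (C1*sin(10^(2/3)*sqrt(3)*c/10) + C2*cos(10^(2/3)*sqrt(3)*c/10))*exp(10^(2/3)*c/10)


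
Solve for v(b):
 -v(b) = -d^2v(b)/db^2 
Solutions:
 v(b) = C1*exp(-b) + C2*exp(b)


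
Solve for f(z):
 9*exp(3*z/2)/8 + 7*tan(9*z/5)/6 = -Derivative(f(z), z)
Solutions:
 f(z) = C1 - 3*exp(3*z/2)/4 + 35*log(cos(9*z/5))/54


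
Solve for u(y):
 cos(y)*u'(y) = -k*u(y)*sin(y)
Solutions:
 u(y) = C1*exp(k*log(cos(y)))


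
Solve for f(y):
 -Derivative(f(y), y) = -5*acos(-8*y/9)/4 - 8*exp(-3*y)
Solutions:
 f(y) = C1 + 5*y*acos(-8*y/9)/4 + 5*sqrt(81 - 64*y^2)/32 - 8*exp(-3*y)/3


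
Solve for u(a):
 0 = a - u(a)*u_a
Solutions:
 u(a) = -sqrt(C1 + a^2)
 u(a) = sqrt(C1 + a^2)


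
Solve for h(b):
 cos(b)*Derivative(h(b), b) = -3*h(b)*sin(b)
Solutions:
 h(b) = C1*cos(b)^3


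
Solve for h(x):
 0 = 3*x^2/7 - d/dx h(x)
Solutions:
 h(x) = C1 + x^3/7


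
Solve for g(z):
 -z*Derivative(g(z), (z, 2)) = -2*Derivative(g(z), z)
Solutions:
 g(z) = C1 + C2*z^3


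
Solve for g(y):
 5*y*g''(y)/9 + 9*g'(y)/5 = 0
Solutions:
 g(y) = C1 + C2/y^(56/25)


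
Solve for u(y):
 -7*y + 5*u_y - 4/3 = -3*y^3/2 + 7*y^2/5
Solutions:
 u(y) = C1 - 3*y^4/40 + 7*y^3/75 + 7*y^2/10 + 4*y/15


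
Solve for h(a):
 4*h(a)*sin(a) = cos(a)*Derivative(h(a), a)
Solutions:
 h(a) = C1/cos(a)^4


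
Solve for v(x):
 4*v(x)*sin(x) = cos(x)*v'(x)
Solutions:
 v(x) = C1/cos(x)^4


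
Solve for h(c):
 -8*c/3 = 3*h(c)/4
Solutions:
 h(c) = -32*c/9


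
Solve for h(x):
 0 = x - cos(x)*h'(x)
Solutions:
 h(x) = C1 + Integral(x/cos(x), x)


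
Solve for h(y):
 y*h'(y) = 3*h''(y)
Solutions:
 h(y) = C1 + C2*erfi(sqrt(6)*y/6)


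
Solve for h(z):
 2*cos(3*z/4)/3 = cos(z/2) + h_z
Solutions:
 h(z) = C1 - 2*sin(z/2) + 8*sin(3*z/4)/9


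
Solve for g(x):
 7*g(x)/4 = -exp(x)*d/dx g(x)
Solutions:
 g(x) = C1*exp(7*exp(-x)/4)


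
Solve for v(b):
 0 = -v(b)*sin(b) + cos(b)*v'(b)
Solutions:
 v(b) = C1/cos(b)


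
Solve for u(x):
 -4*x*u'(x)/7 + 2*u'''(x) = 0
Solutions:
 u(x) = C1 + Integral(C2*airyai(2^(1/3)*7^(2/3)*x/7) + C3*airybi(2^(1/3)*7^(2/3)*x/7), x)


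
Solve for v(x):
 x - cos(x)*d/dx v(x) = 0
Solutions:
 v(x) = C1 + Integral(x/cos(x), x)


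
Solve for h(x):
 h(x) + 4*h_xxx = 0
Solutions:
 h(x) = C3*exp(-2^(1/3)*x/2) + (C1*sin(2^(1/3)*sqrt(3)*x/4) + C2*cos(2^(1/3)*sqrt(3)*x/4))*exp(2^(1/3)*x/4)


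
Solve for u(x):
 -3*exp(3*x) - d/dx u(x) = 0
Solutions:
 u(x) = C1 - exp(3*x)


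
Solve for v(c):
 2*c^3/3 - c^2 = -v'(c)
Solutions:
 v(c) = C1 - c^4/6 + c^3/3


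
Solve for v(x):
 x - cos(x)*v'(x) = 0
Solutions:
 v(x) = C1 + Integral(x/cos(x), x)


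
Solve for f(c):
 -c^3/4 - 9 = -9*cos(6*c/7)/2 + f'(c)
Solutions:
 f(c) = C1 - c^4/16 - 9*c + 21*sin(6*c/7)/4


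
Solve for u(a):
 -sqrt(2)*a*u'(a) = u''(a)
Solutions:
 u(a) = C1 + C2*erf(2^(3/4)*a/2)


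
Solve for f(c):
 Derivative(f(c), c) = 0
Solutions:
 f(c) = C1


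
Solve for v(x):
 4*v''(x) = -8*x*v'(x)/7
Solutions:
 v(x) = C1 + C2*erf(sqrt(7)*x/7)


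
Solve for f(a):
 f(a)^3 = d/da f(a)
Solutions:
 f(a) = -sqrt(2)*sqrt(-1/(C1 + a))/2
 f(a) = sqrt(2)*sqrt(-1/(C1 + a))/2


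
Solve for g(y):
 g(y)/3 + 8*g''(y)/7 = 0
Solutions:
 g(y) = C1*sin(sqrt(42)*y/12) + C2*cos(sqrt(42)*y/12)


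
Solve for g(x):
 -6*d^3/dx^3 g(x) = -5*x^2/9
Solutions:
 g(x) = C1 + C2*x + C3*x^2 + x^5/648


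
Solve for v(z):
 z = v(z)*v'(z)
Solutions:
 v(z) = -sqrt(C1 + z^2)
 v(z) = sqrt(C1 + z^2)


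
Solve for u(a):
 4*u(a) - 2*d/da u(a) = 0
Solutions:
 u(a) = C1*exp(2*a)


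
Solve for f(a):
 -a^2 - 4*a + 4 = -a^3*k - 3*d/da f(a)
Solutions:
 f(a) = C1 - a^4*k/12 + a^3/9 + 2*a^2/3 - 4*a/3


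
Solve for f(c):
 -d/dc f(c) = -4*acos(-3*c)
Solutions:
 f(c) = C1 + 4*c*acos(-3*c) + 4*sqrt(1 - 9*c^2)/3


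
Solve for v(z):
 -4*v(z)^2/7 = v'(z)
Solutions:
 v(z) = 7/(C1 + 4*z)


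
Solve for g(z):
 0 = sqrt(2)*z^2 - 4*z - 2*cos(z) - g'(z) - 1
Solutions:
 g(z) = C1 + sqrt(2)*z^3/3 - 2*z^2 - z - 2*sin(z)


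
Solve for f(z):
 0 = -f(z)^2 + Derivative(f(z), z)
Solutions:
 f(z) = -1/(C1 + z)


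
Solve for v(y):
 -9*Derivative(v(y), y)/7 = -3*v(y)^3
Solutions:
 v(y) = -sqrt(6)*sqrt(-1/(C1 + 7*y))/2
 v(y) = sqrt(6)*sqrt(-1/(C1 + 7*y))/2


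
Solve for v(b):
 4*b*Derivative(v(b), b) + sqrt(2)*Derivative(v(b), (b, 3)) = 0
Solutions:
 v(b) = C1 + Integral(C2*airyai(-sqrt(2)*b) + C3*airybi(-sqrt(2)*b), b)


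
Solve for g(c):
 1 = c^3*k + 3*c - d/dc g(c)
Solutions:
 g(c) = C1 + c^4*k/4 + 3*c^2/2 - c


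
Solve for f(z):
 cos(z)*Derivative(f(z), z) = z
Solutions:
 f(z) = C1 + Integral(z/cos(z), z)


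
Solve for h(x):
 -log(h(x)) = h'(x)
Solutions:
 li(h(x)) = C1 - x


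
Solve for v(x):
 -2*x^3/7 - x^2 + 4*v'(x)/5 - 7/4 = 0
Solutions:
 v(x) = C1 + 5*x^4/56 + 5*x^3/12 + 35*x/16


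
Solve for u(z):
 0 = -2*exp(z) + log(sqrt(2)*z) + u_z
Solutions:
 u(z) = C1 - z*log(z) + z*(1 - log(2)/2) + 2*exp(z)


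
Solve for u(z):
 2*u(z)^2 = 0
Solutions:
 u(z) = 0


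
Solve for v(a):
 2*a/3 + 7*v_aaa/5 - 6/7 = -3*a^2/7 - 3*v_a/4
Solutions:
 v(a) = C1 + C2*sin(sqrt(105)*a/14) + C3*cos(sqrt(105)*a/14) - 4*a^3/21 - 4*a^2/9 + 344*a/105


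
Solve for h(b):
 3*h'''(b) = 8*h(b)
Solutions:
 h(b) = C3*exp(2*3^(2/3)*b/3) + (C1*sin(3^(1/6)*b) + C2*cos(3^(1/6)*b))*exp(-3^(2/3)*b/3)


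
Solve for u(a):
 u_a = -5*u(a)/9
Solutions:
 u(a) = C1*exp(-5*a/9)


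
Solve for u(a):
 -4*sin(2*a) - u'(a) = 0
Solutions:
 u(a) = C1 + 2*cos(2*a)


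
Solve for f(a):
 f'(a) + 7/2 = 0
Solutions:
 f(a) = C1 - 7*a/2


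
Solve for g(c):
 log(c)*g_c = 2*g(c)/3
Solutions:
 g(c) = C1*exp(2*li(c)/3)


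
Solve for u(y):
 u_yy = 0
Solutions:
 u(y) = C1 + C2*y


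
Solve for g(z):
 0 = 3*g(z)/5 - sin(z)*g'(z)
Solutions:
 g(z) = C1*(cos(z) - 1)^(3/10)/(cos(z) + 1)^(3/10)


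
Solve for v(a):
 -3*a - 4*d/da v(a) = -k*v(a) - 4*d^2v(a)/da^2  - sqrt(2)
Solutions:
 v(a) = C1*exp(a*(1 - sqrt(1 - k))/2) + C2*exp(a*(sqrt(1 - k) + 1)/2) + 3*a/k - sqrt(2)/k + 12/k^2


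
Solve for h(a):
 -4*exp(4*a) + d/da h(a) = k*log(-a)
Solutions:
 h(a) = C1 + a*k*log(-a) - a*k + exp(4*a)


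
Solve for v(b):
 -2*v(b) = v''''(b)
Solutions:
 v(b) = (C1*sin(2^(3/4)*b/2) + C2*cos(2^(3/4)*b/2))*exp(-2^(3/4)*b/2) + (C3*sin(2^(3/4)*b/2) + C4*cos(2^(3/4)*b/2))*exp(2^(3/4)*b/2)


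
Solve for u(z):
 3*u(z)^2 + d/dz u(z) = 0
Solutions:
 u(z) = 1/(C1 + 3*z)


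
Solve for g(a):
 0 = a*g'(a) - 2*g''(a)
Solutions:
 g(a) = C1 + C2*erfi(a/2)


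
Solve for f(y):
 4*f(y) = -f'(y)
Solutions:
 f(y) = C1*exp(-4*y)


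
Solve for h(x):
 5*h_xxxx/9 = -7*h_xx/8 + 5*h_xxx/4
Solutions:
 h(x) = C1 + C2*x + (C3*sin(3*sqrt(55)*x/40) + C4*cos(3*sqrt(55)*x/40))*exp(9*x/8)


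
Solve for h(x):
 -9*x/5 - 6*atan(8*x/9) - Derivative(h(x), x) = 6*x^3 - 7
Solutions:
 h(x) = C1 - 3*x^4/2 - 9*x^2/10 - 6*x*atan(8*x/9) + 7*x + 27*log(64*x^2 + 81)/8


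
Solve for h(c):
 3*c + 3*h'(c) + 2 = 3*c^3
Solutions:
 h(c) = C1 + c^4/4 - c^2/2 - 2*c/3


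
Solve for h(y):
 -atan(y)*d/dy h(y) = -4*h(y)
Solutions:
 h(y) = C1*exp(4*Integral(1/atan(y), y))


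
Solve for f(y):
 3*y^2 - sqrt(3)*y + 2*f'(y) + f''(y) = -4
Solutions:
 f(y) = C1 + C2*exp(-2*y) - y^3/2 + sqrt(3)*y^2/4 + 3*y^2/4 - 11*y/4 - sqrt(3)*y/4


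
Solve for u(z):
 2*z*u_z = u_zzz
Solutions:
 u(z) = C1 + Integral(C2*airyai(2^(1/3)*z) + C3*airybi(2^(1/3)*z), z)


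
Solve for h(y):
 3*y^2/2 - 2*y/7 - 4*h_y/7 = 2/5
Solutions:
 h(y) = C1 + 7*y^3/8 - y^2/4 - 7*y/10


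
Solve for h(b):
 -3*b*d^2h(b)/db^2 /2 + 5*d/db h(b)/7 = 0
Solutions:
 h(b) = C1 + C2*b^(31/21)


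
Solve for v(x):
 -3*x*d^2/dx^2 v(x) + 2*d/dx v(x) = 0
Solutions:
 v(x) = C1 + C2*x^(5/3)


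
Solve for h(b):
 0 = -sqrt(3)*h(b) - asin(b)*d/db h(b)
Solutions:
 h(b) = C1*exp(-sqrt(3)*Integral(1/asin(b), b))


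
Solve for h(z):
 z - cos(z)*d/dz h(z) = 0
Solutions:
 h(z) = C1 + Integral(z/cos(z), z)


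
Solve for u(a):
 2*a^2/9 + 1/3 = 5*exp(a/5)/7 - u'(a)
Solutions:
 u(a) = C1 - 2*a^3/27 - a/3 + 25*exp(a/5)/7


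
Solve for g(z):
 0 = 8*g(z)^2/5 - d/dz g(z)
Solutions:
 g(z) = -5/(C1 + 8*z)


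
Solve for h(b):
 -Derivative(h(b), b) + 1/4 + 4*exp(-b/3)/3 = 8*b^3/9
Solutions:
 h(b) = C1 - 2*b^4/9 + b/4 - 4*exp(-b/3)


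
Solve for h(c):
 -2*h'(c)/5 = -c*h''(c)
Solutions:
 h(c) = C1 + C2*c^(7/5)


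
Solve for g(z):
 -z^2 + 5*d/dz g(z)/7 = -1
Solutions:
 g(z) = C1 + 7*z^3/15 - 7*z/5


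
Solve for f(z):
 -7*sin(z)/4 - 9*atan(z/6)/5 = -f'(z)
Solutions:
 f(z) = C1 + 9*z*atan(z/6)/5 - 27*log(z^2 + 36)/5 - 7*cos(z)/4


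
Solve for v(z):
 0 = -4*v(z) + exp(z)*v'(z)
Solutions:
 v(z) = C1*exp(-4*exp(-z))


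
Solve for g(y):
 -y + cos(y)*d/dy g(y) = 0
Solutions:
 g(y) = C1 + Integral(y/cos(y), y)


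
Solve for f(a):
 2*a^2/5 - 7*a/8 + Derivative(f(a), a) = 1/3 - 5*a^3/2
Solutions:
 f(a) = C1 - 5*a^4/8 - 2*a^3/15 + 7*a^2/16 + a/3


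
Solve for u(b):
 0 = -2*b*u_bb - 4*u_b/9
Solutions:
 u(b) = C1 + C2*b^(7/9)


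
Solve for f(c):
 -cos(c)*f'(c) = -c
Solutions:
 f(c) = C1 + Integral(c/cos(c), c)


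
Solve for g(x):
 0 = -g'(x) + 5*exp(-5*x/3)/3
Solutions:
 g(x) = C1 - 1/exp(x)^(5/3)


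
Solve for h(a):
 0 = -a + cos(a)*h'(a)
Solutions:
 h(a) = C1 + Integral(a/cos(a), a)


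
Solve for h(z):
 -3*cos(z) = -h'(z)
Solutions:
 h(z) = C1 + 3*sin(z)


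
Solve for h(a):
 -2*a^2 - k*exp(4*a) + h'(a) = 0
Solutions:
 h(a) = C1 + 2*a^3/3 + k*exp(4*a)/4


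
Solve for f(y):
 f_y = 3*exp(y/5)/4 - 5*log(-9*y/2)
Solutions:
 f(y) = C1 - 5*y*log(-y) + 5*y*(-2*log(3) + log(2) + 1) + 15*exp(y/5)/4


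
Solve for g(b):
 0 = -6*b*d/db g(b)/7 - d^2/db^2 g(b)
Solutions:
 g(b) = C1 + C2*erf(sqrt(21)*b/7)


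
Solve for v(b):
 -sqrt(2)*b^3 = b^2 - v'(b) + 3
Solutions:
 v(b) = C1 + sqrt(2)*b^4/4 + b^3/3 + 3*b


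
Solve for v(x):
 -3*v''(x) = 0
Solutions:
 v(x) = C1 + C2*x


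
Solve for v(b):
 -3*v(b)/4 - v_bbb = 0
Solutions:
 v(b) = C3*exp(-6^(1/3)*b/2) + (C1*sin(2^(1/3)*3^(5/6)*b/4) + C2*cos(2^(1/3)*3^(5/6)*b/4))*exp(6^(1/3)*b/4)


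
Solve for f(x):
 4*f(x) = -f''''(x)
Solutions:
 f(x) = (C1*sin(x) + C2*cos(x))*exp(-x) + (C3*sin(x) + C4*cos(x))*exp(x)


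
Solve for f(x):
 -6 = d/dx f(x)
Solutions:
 f(x) = C1 - 6*x


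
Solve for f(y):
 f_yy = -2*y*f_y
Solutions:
 f(y) = C1 + C2*erf(y)


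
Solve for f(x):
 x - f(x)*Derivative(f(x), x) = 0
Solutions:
 f(x) = -sqrt(C1 + x^2)
 f(x) = sqrt(C1 + x^2)


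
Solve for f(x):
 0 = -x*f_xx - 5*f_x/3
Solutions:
 f(x) = C1 + C2/x^(2/3)


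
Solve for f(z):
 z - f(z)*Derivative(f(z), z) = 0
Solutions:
 f(z) = -sqrt(C1 + z^2)
 f(z) = sqrt(C1 + z^2)


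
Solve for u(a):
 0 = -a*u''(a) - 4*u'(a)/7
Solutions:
 u(a) = C1 + C2*a^(3/7)


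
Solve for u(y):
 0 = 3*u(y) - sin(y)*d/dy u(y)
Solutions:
 u(y) = C1*(cos(y) - 1)^(3/2)/(cos(y) + 1)^(3/2)


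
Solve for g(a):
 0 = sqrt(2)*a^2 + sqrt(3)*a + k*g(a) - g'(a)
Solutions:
 g(a) = C1*exp(a*k) - sqrt(2)*a^2/k - sqrt(3)*a/k - 2*sqrt(2)*a/k^2 - sqrt(3)/k^2 - 2*sqrt(2)/k^3


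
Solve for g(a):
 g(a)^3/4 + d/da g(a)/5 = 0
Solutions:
 g(a) = -sqrt(2)*sqrt(-1/(C1 - 5*a))
 g(a) = sqrt(2)*sqrt(-1/(C1 - 5*a))


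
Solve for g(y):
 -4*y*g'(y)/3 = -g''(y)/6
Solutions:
 g(y) = C1 + C2*erfi(2*y)


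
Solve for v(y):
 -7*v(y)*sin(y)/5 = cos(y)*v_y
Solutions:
 v(y) = C1*cos(y)^(7/5)


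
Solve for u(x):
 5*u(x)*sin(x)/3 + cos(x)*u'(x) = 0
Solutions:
 u(x) = C1*cos(x)^(5/3)


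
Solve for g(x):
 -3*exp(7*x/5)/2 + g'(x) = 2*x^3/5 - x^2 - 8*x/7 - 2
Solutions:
 g(x) = C1 + x^4/10 - x^3/3 - 4*x^2/7 - 2*x + 15*exp(7*x/5)/14


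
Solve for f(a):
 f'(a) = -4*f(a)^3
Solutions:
 f(a) = -sqrt(2)*sqrt(-1/(C1 - 4*a))/2
 f(a) = sqrt(2)*sqrt(-1/(C1 - 4*a))/2


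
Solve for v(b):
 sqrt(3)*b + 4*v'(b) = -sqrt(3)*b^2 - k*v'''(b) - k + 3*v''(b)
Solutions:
 v(b) = C1 + C2*exp(b*(3 - sqrt(9 - 16*k))/(2*k)) + C3*exp(b*(sqrt(9 - 16*k) + 3)/(2*k)) - sqrt(3)*b^3/12 - 5*sqrt(3)*b^2/16 - b*k/4 + sqrt(3)*b*k/8 - 15*sqrt(3)*b/32


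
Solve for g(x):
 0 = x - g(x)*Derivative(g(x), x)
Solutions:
 g(x) = -sqrt(C1 + x^2)
 g(x) = sqrt(C1 + x^2)


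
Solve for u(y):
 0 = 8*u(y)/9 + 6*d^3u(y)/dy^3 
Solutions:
 u(y) = C3*exp(-2^(2/3)*y/3) + (C1*sin(2^(2/3)*sqrt(3)*y/6) + C2*cos(2^(2/3)*sqrt(3)*y/6))*exp(2^(2/3)*y/6)


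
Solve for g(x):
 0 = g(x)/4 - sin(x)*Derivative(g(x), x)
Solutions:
 g(x) = C1*(cos(x) - 1)^(1/8)/(cos(x) + 1)^(1/8)


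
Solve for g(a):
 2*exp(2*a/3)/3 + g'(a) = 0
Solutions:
 g(a) = C1 - exp(a)^(2/3)


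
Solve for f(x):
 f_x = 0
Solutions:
 f(x) = C1


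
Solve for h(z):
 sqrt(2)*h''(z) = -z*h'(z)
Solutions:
 h(z) = C1 + C2*erf(2^(1/4)*z/2)


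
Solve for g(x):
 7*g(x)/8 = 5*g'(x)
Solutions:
 g(x) = C1*exp(7*x/40)


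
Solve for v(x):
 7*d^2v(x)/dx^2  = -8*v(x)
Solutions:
 v(x) = C1*sin(2*sqrt(14)*x/7) + C2*cos(2*sqrt(14)*x/7)


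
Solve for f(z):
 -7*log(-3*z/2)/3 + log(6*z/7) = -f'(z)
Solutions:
 f(z) = C1 + 4*z*log(z)/3 + z*(-10*log(2)/3 - 4/3 + log(3)/3 + log(21) + 7*I*pi/3)


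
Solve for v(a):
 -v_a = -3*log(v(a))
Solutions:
 li(v(a)) = C1 + 3*a


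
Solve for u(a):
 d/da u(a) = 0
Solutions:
 u(a) = C1


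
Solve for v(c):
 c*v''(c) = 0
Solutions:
 v(c) = C1 + C2*c


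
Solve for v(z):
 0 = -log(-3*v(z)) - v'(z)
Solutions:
 Integral(1/(log(-_y) + log(3)), (_y, v(z))) = C1 - z


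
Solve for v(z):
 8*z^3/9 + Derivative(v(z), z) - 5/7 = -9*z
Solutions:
 v(z) = C1 - 2*z^4/9 - 9*z^2/2 + 5*z/7


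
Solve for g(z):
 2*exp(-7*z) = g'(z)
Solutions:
 g(z) = C1 - 2*exp(-7*z)/7


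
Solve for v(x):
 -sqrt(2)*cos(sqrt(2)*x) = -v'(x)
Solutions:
 v(x) = C1 + sin(sqrt(2)*x)


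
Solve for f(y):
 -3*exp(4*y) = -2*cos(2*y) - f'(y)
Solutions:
 f(y) = C1 + 3*exp(4*y)/4 - sin(2*y)


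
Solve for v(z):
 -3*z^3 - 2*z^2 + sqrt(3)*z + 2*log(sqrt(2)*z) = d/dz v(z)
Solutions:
 v(z) = C1 - 3*z^4/4 - 2*z^3/3 + sqrt(3)*z^2/2 + 2*z*log(z) - 2*z + z*log(2)


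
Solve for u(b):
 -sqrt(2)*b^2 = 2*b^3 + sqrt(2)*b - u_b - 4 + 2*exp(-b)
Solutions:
 u(b) = C1 + b^4/2 + sqrt(2)*b^3/3 + sqrt(2)*b^2/2 - 4*b - 2*exp(-b)


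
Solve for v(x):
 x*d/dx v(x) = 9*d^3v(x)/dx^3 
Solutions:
 v(x) = C1 + Integral(C2*airyai(3^(1/3)*x/3) + C3*airybi(3^(1/3)*x/3), x)


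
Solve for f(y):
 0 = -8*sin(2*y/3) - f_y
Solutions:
 f(y) = C1 + 12*cos(2*y/3)


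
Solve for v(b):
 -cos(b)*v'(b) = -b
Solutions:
 v(b) = C1 + Integral(b/cos(b), b)


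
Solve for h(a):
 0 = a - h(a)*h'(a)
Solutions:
 h(a) = -sqrt(C1 + a^2)
 h(a) = sqrt(C1 + a^2)


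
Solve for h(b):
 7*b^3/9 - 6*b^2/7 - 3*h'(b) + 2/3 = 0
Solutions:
 h(b) = C1 + 7*b^4/108 - 2*b^3/21 + 2*b/9


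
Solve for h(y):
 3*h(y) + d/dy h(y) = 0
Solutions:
 h(y) = C1*exp(-3*y)


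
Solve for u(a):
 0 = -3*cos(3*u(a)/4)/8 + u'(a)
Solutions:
 -3*a/8 - 2*log(sin(3*u(a)/4) - 1)/3 + 2*log(sin(3*u(a)/4) + 1)/3 = C1


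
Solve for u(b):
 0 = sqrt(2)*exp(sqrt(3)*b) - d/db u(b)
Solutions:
 u(b) = C1 + sqrt(6)*exp(sqrt(3)*b)/3


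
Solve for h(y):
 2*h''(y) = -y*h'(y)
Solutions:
 h(y) = C1 + C2*erf(y/2)


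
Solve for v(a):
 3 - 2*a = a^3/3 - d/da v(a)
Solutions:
 v(a) = C1 + a^4/12 + a^2 - 3*a


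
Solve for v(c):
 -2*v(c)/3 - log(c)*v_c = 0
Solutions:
 v(c) = C1*exp(-2*li(c)/3)


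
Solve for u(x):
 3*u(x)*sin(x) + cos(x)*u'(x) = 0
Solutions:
 u(x) = C1*cos(x)^3


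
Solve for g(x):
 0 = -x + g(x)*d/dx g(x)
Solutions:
 g(x) = -sqrt(C1 + x^2)
 g(x) = sqrt(C1 + x^2)


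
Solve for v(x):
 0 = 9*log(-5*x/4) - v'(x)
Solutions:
 v(x) = C1 + 9*x*log(-x) + 9*x*(-2*log(2) - 1 + log(5))


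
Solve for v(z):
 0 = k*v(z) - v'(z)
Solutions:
 v(z) = C1*exp(k*z)


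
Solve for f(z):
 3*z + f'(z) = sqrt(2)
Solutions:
 f(z) = C1 - 3*z^2/2 + sqrt(2)*z


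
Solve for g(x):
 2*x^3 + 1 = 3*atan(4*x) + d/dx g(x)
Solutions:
 g(x) = C1 + x^4/2 - 3*x*atan(4*x) + x + 3*log(16*x^2 + 1)/8


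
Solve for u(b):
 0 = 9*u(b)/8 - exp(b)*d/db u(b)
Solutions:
 u(b) = C1*exp(-9*exp(-b)/8)


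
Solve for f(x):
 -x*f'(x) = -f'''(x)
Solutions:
 f(x) = C1 + Integral(C2*airyai(x) + C3*airybi(x), x)


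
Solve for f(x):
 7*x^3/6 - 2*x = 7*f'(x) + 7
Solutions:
 f(x) = C1 + x^4/24 - x^2/7 - x


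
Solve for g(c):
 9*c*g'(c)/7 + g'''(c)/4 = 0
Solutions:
 g(c) = C1 + Integral(C2*airyai(-42^(2/3)*c/7) + C3*airybi(-42^(2/3)*c/7), c)


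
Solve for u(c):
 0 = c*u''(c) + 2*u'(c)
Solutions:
 u(c) = C1 + C2/c


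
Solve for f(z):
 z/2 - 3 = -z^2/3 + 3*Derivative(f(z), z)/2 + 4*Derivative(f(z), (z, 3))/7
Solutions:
 f(z) = C1 + C2*sin(sqrt(42)*z/4) + C3*cos(sqrt(42)*z/4) + 2*z^3/27 + z^2/6 - 410*z/189


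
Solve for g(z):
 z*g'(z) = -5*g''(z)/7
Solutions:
 g(z) = C1 + C2*erf(sqrt(70)*z/10)


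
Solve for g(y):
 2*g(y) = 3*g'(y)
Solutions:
 g(y) = C1*exp(2*y/3)


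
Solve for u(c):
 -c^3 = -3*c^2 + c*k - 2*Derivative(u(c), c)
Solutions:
 u(c) = C1 + c^4/8 - c^3/2 + c^2*k/4


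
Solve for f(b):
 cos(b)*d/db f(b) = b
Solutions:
 f(b) = C1 + Integral(b/cos(b), b)


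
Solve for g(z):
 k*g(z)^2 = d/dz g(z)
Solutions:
 g(z) = -1/(C1 + k*z)


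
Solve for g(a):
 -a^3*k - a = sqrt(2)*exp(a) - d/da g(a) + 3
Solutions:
 g(a) = C1 + a^4*k/4 + a^2/2 + 3*a + sqrt(2)*exp(a)


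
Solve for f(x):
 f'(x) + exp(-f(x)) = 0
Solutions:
 f(x) = log(C1 - x)


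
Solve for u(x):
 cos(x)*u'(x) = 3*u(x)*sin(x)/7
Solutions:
 u(x) = C1/cos(x)^(3/7)


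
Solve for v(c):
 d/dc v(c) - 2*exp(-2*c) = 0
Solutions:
 v(c) = C1 - exp(-2*c)


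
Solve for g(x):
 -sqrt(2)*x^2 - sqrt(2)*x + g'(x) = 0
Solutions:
 g(x) = C1 + sqrt(2)*x^3/3 + sqrt(2)*x^2/2


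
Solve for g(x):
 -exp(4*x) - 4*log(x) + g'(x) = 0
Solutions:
 g(x) = C1 + 4*x*log(x) - 4*x + exp(4*x)/4


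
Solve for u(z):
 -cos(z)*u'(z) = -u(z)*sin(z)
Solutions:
 u(z) = C1/cos(z)


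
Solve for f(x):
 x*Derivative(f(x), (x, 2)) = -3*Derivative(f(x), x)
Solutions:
 f(x) = C1 + C2/x^2


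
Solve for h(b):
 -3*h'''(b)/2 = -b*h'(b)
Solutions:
 h(b) = C1 + Integral(C2*airyai(2^(1/3)*3^(2/3)*b/3) + C3*airybi(2^(1/3)*3^(2/3)*b/3), b)


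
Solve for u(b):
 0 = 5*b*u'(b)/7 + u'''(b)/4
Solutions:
 u(b) = C1 + Integral(C2*airyai(-20^(1/3)*7^(2/3)*b/7) + C3*airybi(-20^(1/3)*7^(2/3)*b/7), b)


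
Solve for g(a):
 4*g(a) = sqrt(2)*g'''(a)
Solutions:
 g(a) = C3*exp(sqrt(2)*a) + (C1*sin(sqrt(6)*a/2) + C2*cos(sqrt(6)*a/2))*exp(-sqrt(2)*a/2)


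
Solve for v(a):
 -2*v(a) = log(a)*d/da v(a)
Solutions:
 v(a) = C1*exp(-2*li(a))


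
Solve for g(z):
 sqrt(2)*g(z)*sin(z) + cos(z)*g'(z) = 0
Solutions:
 g(z) = C1*cos(z)^(sqrt(2))


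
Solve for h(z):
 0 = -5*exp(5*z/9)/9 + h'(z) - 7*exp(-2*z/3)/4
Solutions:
 h(z) = C1 + exp(5*z/9) - 21*exp(-2*z/3)/8


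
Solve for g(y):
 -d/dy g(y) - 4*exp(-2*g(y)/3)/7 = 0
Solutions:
 g(y) = 3*log(-sqrt(C1 - 4*y)) - 3*log(21) + 3*log(42)/2
 g(y) = 3*log(C1 - 4*y)/2 - 3*log(21) + 3*log(42)/2


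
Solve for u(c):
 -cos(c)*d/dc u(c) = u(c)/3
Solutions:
 u(c) = C1*(sin(c) - 1)^(1/6)/(sin(c) + 1)^(1/6)


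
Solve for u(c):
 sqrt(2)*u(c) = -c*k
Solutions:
 u(c) = -sqrt(2)*c*k/2


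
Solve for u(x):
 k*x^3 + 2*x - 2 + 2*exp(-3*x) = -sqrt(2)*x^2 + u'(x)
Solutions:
 u(x) = C1 + k*x^4/4 + sqrt(2)*x^3/3 + x^2 - 2*x - 2*exp(-3*x)/3


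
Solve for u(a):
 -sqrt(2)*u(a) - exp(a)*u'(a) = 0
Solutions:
 u(a) = C1*exp(sqrt(2)*exp(-a))


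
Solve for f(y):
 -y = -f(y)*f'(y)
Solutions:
 f(y) = -sqrt(C1 + y^2)
 f(y) = sqrt(C1 + y^2)


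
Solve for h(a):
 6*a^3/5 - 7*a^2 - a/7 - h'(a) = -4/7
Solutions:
 h(a) = C1 + 3*a^4/10 - 7*a^3/3 - a^2/14 + 4*a/7


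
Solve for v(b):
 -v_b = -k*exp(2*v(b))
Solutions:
 v(b) = log(-sqrt(-1/(C1 + b*k))) - log(2)/2
 v(b) = log(-1/(C1 + b*k))/2 - log(2)/2


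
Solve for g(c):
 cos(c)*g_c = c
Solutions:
 g(c) = C1 + Integral(c/cos(c), c)


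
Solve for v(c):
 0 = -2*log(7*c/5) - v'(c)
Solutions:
 v(c) = C1 - 2*c*log(c) + c*log(25/49) + 2*c


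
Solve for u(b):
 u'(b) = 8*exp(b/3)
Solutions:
 u(b) = C1 + 24*exp(b/3)


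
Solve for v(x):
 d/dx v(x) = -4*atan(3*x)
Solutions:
 v(x) = C1 - 4*x*atan(3*x) + 2*log(9*x^2 + 1)/3


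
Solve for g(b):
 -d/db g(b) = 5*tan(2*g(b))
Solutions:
 g(b) = -asin(C1*exp(-10*b))/2 + pi/2
 g(b) = asin(C1*exp(-10*b))/2


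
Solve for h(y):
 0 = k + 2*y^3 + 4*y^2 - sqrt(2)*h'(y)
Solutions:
 h(y) = C1 + sqrt(2)*k*y/2 + sqrt(2)*y^4/4 + 2*sqrt(2)*y^3/3


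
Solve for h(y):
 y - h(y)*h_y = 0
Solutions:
 h(y) = -sqrt(C1 + y^2)
 h(y) = sqrt(C1 + y^2)


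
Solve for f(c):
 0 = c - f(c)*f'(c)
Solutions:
 f(c) = -sqrt(C1 + c^2)
 f(c) = sqrt(C1 + c^2)


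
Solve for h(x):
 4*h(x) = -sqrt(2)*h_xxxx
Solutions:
 h(x) = (C1*sin(2^(7/8)*x/2) + C2*cos(2^(7/8)*x/2))*exp(-2^(7/8)*x/2) + (C3*sin(2^(7/8)*x/2) + C4*cos(2^(7/8)*x/2))*exp(2^(7/8)*x/2)


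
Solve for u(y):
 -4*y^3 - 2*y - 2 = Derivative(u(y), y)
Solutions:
 u(y) = C1 - y^4 - y^2 - 2*y


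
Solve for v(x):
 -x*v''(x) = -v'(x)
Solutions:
 v(x) = C1 + C2*x^2


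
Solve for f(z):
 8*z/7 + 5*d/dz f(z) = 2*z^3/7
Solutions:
 f(z) = C1 + z^4/70 - 4*z^2/35


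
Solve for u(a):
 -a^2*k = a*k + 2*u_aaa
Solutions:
 u(a) = C1 + C2*a + C3*a^2 - a^5*k/120 - a^4*k/48


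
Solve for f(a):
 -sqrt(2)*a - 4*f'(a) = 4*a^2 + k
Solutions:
 f(a) = C1 - a^3/3 - sqrt(2)*a^2/8 - a*k/4


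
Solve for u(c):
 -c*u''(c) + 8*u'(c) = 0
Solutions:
 u(c) = C1 + C2*c^9


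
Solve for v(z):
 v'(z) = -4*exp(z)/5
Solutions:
 v(z) = C1 - 4*exp(z)/5


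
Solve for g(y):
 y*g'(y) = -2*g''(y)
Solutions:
 g(y) = C1 + C2*erf(y/2)


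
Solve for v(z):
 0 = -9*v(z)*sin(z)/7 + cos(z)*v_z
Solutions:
 v(z) = C1/cos(z)^(9/7)


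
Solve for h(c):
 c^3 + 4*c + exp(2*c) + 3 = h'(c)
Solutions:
 h(c) = C1 + c^4/4 + 2*c^2 + 3*c + exp(2*c)/2


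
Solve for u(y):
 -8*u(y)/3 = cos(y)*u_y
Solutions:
 u(y) = C1*(sin(y) - 1)^(4/3)/(sin(y) + 1)^(4/3)


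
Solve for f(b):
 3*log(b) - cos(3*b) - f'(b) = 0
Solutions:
 f(b) = C1 + 3*b*log(b) - 3*b - sin(3*b)/3


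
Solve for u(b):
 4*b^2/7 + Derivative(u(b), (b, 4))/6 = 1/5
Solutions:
 u(b) = C1 + C2*b + C3*b^2 + C4*b^3 - b^6/105 + b^4/20


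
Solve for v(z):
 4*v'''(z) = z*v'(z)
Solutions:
 v(z) = C1 + Integral(C2*airyai(2^(1/3)*z/2) + C3*airybi(2^(1/3)*z/2), z)


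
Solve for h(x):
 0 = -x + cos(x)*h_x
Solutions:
 h(x) = C1 + Integral(x/cos(x), x)


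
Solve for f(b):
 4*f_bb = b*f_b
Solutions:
 f(b) = C1 + C2*erfi(sqrt(2)*b/4)


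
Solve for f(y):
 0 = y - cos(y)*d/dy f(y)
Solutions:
 f(y) = C1 + Integral(y/cos(y), y)


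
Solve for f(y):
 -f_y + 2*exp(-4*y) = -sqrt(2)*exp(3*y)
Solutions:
 f(y) = C1 + sqrt(2)*exp(3*y)/3 - exp(-4*y)/2


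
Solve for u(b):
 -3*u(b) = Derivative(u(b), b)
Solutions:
 u(b) = C1*exp(-3*b)


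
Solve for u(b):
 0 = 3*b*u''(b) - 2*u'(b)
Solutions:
 u(b) = C1 + C2*b^(5/3)


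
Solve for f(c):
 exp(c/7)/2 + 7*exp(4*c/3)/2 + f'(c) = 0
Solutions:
 f(c) = C1 - 7*exp(c/7)/2 - 21*exp(4*c/3)/8


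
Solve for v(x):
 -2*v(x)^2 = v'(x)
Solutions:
 v(x) = 1/(C1 + 2*x)


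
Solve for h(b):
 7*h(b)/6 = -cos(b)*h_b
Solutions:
 h(b) = C1*(sin(b) - 1)^(7/12)/(sin(b) + 1)^(7/12)


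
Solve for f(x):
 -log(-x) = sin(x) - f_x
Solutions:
 f(x) = C1 + x*log(-x) - x - cos(x)


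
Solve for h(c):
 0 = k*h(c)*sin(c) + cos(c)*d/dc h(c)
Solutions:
 h(c) = C1*exp(k*log(cos(c)))


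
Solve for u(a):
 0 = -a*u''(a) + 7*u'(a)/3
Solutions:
 u(a) = C1 + C2*a^(10/3)


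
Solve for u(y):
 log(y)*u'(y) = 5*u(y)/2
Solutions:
 u(y) = C1*exp(5*li(y)/2)


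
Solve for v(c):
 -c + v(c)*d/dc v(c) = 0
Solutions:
 v(c) = -sqrt(C1 + c^2)
 v(c) = sqrt(C1 + c^2)


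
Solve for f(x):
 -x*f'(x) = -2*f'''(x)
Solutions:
 f(x) = C1 + Integral(C2*airyai(2^(2/3)*x/2) + C3*airybi(2^(2/3)*x/2), x)


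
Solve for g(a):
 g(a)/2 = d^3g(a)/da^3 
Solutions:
 g(a) = C3*exp(2^(2/3)*a/2) + (C1*sin(2^(2/3)*sqrt(3)*a/4) + C2*cos(2^(2/3)*sqrt(3)*a/4))*exp(-2^(2/3)*a/4)


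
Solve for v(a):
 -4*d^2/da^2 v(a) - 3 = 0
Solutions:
 v(a) = C1 + C2*a - 3*a^2/8


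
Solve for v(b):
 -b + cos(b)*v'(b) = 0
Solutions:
 v(b) = C1 + Integral(b/cos(b), b)


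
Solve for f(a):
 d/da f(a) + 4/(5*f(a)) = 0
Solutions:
 f(a) = -sqrt(C1 - 40*a)/5
 f(a) = sqrt(C1 - 40*a)/5


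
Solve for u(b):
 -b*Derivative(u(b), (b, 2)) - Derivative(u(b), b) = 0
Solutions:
 u(b) = C1 + C2*log(b)


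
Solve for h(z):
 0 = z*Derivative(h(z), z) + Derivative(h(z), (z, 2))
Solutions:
 h(z) = C1 + C2*erf(sqrt(2)*z/2)


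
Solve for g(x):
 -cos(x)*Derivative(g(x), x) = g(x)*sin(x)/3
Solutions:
 g(x) = C1*cos(x)^(1/3)


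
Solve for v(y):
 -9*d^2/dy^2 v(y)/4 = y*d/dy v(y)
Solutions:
 v(y) = C1 + C2*erf(sqrt(2)*y/3)


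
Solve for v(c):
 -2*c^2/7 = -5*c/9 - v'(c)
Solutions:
 v(c) = C1 + 2*c^3/21 - 5*c^2/18


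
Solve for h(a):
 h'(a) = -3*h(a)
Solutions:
 h(a) = C1*exp(-3*a)


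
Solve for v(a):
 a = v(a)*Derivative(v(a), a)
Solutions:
 v(a) = -sqrt(C1 + a^2)
 v(a) = sqrt(C1 + a^2)


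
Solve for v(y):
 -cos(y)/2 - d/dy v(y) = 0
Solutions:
 v(y) = C1 - sin(y)/2


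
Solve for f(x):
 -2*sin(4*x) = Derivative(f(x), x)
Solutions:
 f(x) = C1 + cos(4*x)/2


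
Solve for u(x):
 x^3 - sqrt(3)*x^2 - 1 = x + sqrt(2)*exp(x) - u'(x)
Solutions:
 u(x) = C1 - x^4/4 + sqrt(3)*x^3/3 + x^2/2 + x + sqrt(2)*exp(x)


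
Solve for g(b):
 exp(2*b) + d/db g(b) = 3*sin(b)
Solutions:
 g(b) = C1 - exp(2*b)/2 - 3*cos(b)


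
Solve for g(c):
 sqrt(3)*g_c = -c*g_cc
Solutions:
 g(c) = C1 + C2*c^(1 - sqrt(3))


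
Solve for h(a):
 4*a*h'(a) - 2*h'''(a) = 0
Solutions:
 h(a) = C1 + Integral(C2*airyai(2^(1/3)*a) + C3*airybi(2^(1/3)*a), a)


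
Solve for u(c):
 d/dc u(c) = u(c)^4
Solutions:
 u(c) = (-1/(C1 + 3*c))^(1/3)
 u(c) = (-1/(C1 + c))^(1/3)*(-3^(2/3) - 3*3^(1/6)*I)/6
 u(c) = (-1/(C1 + c))^(1/3)*(-3^(2/3) + 3*3^(1/6)*I)/6


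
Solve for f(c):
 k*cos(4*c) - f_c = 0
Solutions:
 f(c) = C1 + k*sin(4*c)/4


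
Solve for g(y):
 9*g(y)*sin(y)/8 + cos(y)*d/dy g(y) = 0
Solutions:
 g(y) = C1*cos(y)^(9/8)


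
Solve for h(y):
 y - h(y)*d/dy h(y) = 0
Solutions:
 h(y) = -sqrt(C1 + y^2)
 h(y) = sqrt(C1 + y^2)


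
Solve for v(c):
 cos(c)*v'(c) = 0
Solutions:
 v(c) = C1


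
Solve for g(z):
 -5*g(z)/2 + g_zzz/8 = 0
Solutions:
 g(z) = C3*exp(20^(1/3)*z) + (C1*sin(20^(1/3)*sqrt(3)*z/2) + C2*cos(20^(1/3)*sqrt(3)*z/2))*exp(-20^(1/3)*z/2)


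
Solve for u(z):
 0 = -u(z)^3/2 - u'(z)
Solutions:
 u(z) = -sqrt(-1/(C1 - z))
 u(z) = sqrt(-1/(C1 - z))


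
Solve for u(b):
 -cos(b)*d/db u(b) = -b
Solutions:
 u(b) = C1 + Integral(b/cos(b), b)


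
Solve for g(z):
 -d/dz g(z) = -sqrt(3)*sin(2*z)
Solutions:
 g(z) = C1 - sqrt(3)*cos(2*z)/2


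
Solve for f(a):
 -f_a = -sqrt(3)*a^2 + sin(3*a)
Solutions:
 f(a) = C1 + sqrt(3)*a^3/3 + cos(3*a)/3


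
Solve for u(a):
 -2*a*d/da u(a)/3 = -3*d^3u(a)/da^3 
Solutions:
 u(a) = C1 + Integral(C2*airyai(6^(1/3)*a/3) + C3*airybi(6^(1/3)*a/3), a)


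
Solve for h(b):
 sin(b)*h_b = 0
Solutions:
 h(b) = C1


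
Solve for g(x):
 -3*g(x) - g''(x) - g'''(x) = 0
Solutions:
 g(x) = C1*exp(x*(-4 + 2*2^(1/3)/(9*sqrt(85) + 83)^(1/3) + 2^(2/3)*(9*sqrt(85) + 83)^(1/3))/12)*sin(2^(1/3)*sqrt(3)*x*(-2^(1/3)*(9*sqrt(85) + 83)^(1/3) + 2/(9*sqrt(85) + 83)^(1/3))/12) + C2*exp(x*(-4 + 2*2^(1/3)/(9*sqrt(85) + 83)^(1/3) + 2^(2/3)*(9*sqrt(85) + 83)^(1/3))/12)*cos(2^(1/3)*sqrt(3)*x*(-2^(1/3)*(9*sqrt(85) + 83)^(1/3) + 2/(9*sqrt(85) + 83)^(1/3))/12) + C3*exp(-x*(2*2^(1/3)/(9*sqrt(85) + 83)^(1/3) + 2 + 2^(2/3)*(9*sqrt(85) + 83)^(1/3))/6)


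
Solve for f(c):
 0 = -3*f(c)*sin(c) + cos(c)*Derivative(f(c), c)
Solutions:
 f(c) = C1/cos(c)^3


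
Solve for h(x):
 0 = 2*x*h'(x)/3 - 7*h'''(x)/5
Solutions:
 h(x) = C1 + Integral(C2*airyai(10^(1/3)*21^(2/3)*x/21) + C3*airybi(10^(1/3)*21^(2/3)*x/21), x)


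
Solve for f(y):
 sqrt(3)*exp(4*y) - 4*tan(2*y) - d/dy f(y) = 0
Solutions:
 f(y) = C1 + sqrt(3)*exp(4*y)/4 + 2*log(cos(2*y))


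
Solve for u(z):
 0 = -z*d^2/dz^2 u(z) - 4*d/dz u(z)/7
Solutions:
 u(z) = C1 + C2*z^(3/7)


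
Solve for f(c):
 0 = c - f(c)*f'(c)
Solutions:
 f(c) = -sqrt(C1 + c^2)
 f(c) = sqrt(C1 + c^2)


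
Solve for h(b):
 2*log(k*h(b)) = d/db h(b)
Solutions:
 li(k*h(b))/k = C1 + 2*b


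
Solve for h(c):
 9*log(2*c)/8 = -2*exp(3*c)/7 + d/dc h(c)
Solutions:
 h(c) = C1 + 9*c*log(c)/8 + 9*c*(-1 + log(2))/8 + 2*exp(3*c)/21


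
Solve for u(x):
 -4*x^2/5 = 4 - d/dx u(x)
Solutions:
 u(x) = C1 + 4*x^3/15 + 4*x


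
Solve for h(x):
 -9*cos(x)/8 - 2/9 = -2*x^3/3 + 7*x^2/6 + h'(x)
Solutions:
 h(x) = C1 + x^4/6 - 7*x^3/18 - 2*x/9 - 9*sin(x)/8


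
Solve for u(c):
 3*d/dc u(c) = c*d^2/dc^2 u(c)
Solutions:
 u(c) = C1 + C2*c^4


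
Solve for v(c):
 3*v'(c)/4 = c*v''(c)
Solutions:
 v(c) = C1 + C2*c^(7/4)
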